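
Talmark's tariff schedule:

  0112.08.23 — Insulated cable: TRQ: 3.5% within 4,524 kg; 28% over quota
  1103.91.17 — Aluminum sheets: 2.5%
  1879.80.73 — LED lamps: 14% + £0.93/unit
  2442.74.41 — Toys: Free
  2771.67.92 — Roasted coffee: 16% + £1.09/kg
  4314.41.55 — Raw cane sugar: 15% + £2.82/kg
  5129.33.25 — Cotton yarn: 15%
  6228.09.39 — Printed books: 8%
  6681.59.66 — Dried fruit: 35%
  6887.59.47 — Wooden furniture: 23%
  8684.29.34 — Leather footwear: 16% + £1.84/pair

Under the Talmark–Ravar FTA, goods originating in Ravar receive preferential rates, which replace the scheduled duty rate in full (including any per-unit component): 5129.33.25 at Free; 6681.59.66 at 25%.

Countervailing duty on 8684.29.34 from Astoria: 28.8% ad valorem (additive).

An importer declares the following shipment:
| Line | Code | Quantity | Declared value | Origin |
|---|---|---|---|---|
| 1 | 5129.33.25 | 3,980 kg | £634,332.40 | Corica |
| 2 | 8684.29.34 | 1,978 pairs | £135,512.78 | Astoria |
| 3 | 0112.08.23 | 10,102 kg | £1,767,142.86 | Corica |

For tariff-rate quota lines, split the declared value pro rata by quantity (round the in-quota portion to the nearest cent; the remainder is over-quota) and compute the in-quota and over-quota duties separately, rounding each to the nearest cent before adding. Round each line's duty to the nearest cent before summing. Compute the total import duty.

£460,410.20

Line 1 (5129.33.25, Corica, 3,980 kg, £634,332.40):
Base rate for 5129.33.25 is 15%.
5129.33.25 has an FTA preferential rate, but origin Corica is not Ravar; base rate stands.
Duty = £634,332.40 × 15% = £95,149.86.
Line 2 (8684.29.34, Astoria, 1,978 pairs, £135,512.78):
Base rate for 8684.29.34 is 16% + £1.84/pair.
Additional duty on 8684.29.34 from Astoria: +28.8%. Applied ad valorem rate: 16% + 28.8% = 44.8%.
Duty = £135,512.78 × 44.8% + 1,978 × £1.84 = £64,349.25.
Line 3 (0112.08.23, Corica, 10,102 kg, £1,767,142.86):
Code 0112.08.23 is under a tariff-rate quota (threshold 4,524 kg). In-quota: 4,524 kg at 3.5%; over-quota: 5,578 kg at 28%.
Pro-rata value split: in-quota = £1,767,142.86 × 4,524/10,102 = £791,383.32; over-quota = £1,767,142.86 − £791,383.32 = £975,759.54.
In-quota duty = £791,383.32 × 3.5% = £27,698.42. Over-quota duty = £975,759.54 × 28% = £273,212.67.
Line duty = £27,698.42 + £273,212.67 = £300,911.09.
Total = £95,149.86 + £64,349.25 + £300,911.09 = £460,410.20.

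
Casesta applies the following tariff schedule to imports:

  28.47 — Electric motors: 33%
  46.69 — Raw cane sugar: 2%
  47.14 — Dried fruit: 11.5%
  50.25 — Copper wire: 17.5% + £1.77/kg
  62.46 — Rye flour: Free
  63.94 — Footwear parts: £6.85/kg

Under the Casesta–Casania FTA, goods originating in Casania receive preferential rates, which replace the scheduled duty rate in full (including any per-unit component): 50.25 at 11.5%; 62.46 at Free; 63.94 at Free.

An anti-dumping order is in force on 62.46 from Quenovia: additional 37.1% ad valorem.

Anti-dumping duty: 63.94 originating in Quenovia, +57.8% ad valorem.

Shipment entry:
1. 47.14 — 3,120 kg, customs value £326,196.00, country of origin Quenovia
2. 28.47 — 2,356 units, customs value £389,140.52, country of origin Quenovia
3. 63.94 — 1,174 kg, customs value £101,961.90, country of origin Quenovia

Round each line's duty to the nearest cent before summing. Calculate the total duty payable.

Line 1 (47.14, Quenovia, 3,120 kg, £326,196.00):
Base rate for 47.14 is 11.5%.
Duty = £326,196.00 × 11.5% = £37,512.54.
Line 2 (28.47, Quenovia, 2,356 units, £389,140.52):
Base rate for 28.47 is 33%.
Duty = £389,140.52 × 33% = £128,416.37.
Line 3 (63.94, Quenovia, 1,174 kg, £101,961.90):
Base rate for 63.94 is £6.85/kg.
63.94 has an FTA preferential rate, but origin Quenovia is not Casania; base rate stands.
Additional duty on 63.94 from Quenovia: +57.8% ad valorem. Applied ad valorem rate = 57.8%.
Duty = £101,961.90 × 57.8% + 1,174 × £6.85 = £66,975.88.
Total = £37,512.54 + £128,416.37 + £66,975.88 = £232,904.79.

£232,904.79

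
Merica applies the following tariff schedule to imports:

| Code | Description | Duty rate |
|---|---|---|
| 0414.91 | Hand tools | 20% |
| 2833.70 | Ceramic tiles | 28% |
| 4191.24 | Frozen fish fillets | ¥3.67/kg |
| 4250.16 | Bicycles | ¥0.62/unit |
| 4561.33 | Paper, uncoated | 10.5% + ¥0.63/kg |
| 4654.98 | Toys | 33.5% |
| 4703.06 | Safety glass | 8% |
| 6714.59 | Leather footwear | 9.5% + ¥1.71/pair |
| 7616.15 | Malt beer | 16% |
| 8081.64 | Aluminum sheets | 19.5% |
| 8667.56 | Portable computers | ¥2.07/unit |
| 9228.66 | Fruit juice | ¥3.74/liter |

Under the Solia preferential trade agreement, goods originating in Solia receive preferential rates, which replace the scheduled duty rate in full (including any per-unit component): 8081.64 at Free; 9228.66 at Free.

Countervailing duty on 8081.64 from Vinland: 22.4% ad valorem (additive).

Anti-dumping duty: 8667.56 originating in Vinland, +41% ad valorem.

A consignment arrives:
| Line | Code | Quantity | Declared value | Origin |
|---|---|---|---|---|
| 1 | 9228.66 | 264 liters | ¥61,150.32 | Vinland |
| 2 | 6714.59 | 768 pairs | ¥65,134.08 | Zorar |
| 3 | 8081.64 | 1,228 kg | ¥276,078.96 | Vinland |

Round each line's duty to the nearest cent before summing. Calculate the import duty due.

¥124,165.46

Line 1 (9228.66, Vinland, 264 liters, ¥61,150.32):
Base rate for 9228.66 is ¥3.74/liter.
9228.66 has an FTA preferential rate, but origin Vinland is not Solia; base rate stands.
Duty = 264 × ¥3.74 = ¥987.36.
Line 2 (6714.59, Zorar, 768 pairs, ¥65,134.08):
Base rate for 6714.59 is 9.5% + ¥1.71/pair.
Duty = ¥65,134.08 × 9.5% + 768 × ¥1.71 = ¥7,501.02.
Line 3 (8081.64, Vinland, 1,228 kg, ¥276,078.96):
Base rate for 8081.64 is 19.5%.
8081.64 has an FTA preferential rate, but origin Vinland is not Solia; base rate stands.
Additional duty on 8081.64 from Vinland: +22.4%. Applied ad valorem rate: 19.5% + 22.4% = 41.9%.
Duty = ¥276,078.96 × 41.9% = ¥115,677.08.
Total = ¥987.36 + ¥7,501.02 + ¥115,677.08 = ¥124,165.46.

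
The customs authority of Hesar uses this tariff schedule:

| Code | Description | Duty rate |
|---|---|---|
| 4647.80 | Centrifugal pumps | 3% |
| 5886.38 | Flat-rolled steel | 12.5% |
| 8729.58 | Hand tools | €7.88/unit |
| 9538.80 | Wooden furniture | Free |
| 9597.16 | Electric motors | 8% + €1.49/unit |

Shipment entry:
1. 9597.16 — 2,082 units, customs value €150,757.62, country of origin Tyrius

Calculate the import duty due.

€15,162.79

Line 1 (9597.16, Tyrius, 2,082 units, €150,757.62):
Base rate for 9597.16 is 8% + €1.49/unit.
Duty = €150,757.62 × 8% + 2,082 × €1.49 = €15,162.79.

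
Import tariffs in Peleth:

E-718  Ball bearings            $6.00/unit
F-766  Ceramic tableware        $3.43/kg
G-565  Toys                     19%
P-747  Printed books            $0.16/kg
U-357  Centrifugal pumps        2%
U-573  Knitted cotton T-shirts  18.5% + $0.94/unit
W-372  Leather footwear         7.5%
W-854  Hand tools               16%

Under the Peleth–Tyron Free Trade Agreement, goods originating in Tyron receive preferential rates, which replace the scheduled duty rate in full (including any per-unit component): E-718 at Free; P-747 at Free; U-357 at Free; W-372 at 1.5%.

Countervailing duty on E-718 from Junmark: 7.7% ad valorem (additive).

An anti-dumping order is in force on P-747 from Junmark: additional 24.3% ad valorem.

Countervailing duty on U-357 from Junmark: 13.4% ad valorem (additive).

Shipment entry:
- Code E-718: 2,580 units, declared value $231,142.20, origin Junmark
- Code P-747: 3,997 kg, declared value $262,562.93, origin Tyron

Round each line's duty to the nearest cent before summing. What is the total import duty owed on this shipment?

$33,277.95

Line 1 (E-718, Junmark, 2,580 units, $231,142.20):
Base rate for E-718 is $6.00/unit.
E-718 has an FTA preferential rate, but origin Junmark is not Tyron; base rate stands.
Additional duty on E-718 from Junmark: +7.7% ad valorem. Applied ad valorem rate = 7.7%.
Duty = $231,142.20 × 7.7% + 2,580 × $6.00 = $33,277.95.
Line 2 (P-747, Tyron, 3,997 kg, $262,562.93):
Base rate for P-747 is $0.16/kg.
Origin Tyron qualifies under the Peleth–Tyron agreement and P-747 is covered: preferential rate Free applies instead.
The additional-duty order on P-747 targets Junmark, not Tyron; it does not apply.
Duty = $262,562.93 × 0% = $0.00.
Total = $33,277.95 + $0.00 = $33,277.95.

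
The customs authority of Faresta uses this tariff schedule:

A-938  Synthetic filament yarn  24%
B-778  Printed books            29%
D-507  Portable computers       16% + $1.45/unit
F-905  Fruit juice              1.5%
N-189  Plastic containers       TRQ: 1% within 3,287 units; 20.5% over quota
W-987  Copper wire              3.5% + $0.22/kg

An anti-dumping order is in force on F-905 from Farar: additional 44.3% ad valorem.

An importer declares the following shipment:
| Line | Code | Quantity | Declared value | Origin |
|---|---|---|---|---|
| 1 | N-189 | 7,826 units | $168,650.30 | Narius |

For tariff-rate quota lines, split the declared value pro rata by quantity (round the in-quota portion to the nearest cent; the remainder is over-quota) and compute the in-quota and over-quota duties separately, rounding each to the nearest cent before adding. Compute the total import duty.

$20,760.52

Line 1 (N-189, Narius, 7,826 units, $168,650.30):
Code N-189 is under a tariff-rate quota (threshold 3,287 units). In-quota: 3,287 units at 1%; over-quota: 4,539 units at 20.5%.
Pro-rata value split: in-quota = $168,650.30 × 3,287/7,826 = $70,834.85; over-quota = $168,650.30 − $70,834.85 = $97,815.45.
In-quota duty = $70,834.85 × 1% = $708.35. Over-quota duty = $97,815.45 × 20.5% = $20,052.17.
Line duty = $708.35 + $20,052.17 = $20,760.52.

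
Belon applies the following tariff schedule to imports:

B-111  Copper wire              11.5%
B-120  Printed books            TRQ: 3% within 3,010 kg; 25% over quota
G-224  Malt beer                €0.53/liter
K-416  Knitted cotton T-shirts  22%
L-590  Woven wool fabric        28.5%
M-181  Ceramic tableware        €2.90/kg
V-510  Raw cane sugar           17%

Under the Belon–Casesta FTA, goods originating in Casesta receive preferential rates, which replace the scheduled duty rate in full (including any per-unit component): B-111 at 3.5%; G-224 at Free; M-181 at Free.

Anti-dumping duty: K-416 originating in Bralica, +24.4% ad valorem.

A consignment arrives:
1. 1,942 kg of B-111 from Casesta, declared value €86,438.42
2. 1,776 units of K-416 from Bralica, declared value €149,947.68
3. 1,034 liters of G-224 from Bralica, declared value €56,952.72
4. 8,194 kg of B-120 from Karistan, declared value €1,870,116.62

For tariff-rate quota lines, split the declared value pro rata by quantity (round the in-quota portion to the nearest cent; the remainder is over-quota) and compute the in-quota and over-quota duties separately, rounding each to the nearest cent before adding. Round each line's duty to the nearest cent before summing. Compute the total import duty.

Line 1 (B-111, Casesta, 1,942 kg, €86,438.42):
Base rate for B-111 is 11.5%.
Origin Casesta qualifies under the Belon–Casesta agreement and B-111 is covered: preferential rate 3.5% applies instead.
Duty = €86,438.42 × 3.5% = €3,025.34.
Line 2 (K-416, Bralica, 1,776 units, €149,947.68):
Base rate for K-416 is 22%.
Additional duty on K-416 from Bralica: +24.4%. Applied ad valorem rate: 22% + 24.4% = 46.4%.
Duty = €149,947.68 × 46.4% = €69,575.72.
Line 3 (G-224, Bralica, 1,034 liters, €56,952.72):
Base rate for G-224 is €0.53/liter.
G-224 has an FTA preferential rate, but origin Bralica is not Casesta; base rate stands.
Duty = 1,034 × €0.53 = €548.02.
Line 4 (B-120, Karistan, 8,194 kg, €1,870,116.62):
Code B-120 is under a tariff-rate quota (threshold 3,010 kg). In-quota: 3,010 kg at 3%; over-quota: 5,184 kg at 25%.
Pro-rata value split: in-quota = €1,870,116.62 × 3,010/8,194 = €686,972.30; over-quota = €1,870,116.62 − €686,972.30 = €1,183,144.32.
In-quota duty = €686,972.30 × 3% = €20,609.17. Over-quota duty = €1,183,144.32 × 25% = €295,786.08.
Line duty = €20,609.17 + €295,786.08 = €316,395.25.
Total = €3,025.34 + €69,575.72 + €548.02 + €316,395.25 = €389,544.33.

€389,544.33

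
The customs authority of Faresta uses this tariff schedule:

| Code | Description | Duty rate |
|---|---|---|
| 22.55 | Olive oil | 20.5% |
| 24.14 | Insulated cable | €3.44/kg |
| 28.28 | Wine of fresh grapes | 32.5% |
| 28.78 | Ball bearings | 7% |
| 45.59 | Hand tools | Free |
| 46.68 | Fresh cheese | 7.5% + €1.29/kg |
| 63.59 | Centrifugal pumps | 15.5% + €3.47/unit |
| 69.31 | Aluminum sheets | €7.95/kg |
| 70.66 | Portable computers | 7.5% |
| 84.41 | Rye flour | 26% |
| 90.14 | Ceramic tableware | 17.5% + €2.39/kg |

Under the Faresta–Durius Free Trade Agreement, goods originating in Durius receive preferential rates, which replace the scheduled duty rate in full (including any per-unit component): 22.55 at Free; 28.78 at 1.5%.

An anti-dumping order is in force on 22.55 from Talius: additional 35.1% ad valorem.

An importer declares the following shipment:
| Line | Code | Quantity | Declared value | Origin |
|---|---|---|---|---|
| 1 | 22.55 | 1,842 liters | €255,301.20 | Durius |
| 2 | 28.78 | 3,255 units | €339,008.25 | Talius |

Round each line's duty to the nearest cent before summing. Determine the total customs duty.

€23,730.58

Line 1 (22.55, Durius, 1,842 liters, €255,301.20):
Base rate for 22.55 is 20.5%.
Origin Durius qualifies under the Faresta–Durius agreement and 22.55 is covered: preferential rate Free applies instead.
The additional-duty order on 22.55 targets Talius, not Durius; it does not apply.
Duty = €255,301.20 × 0% = €0.00.
Line 2 (28.78, Talius, 3,255 units, €339,008.25):
Base rate for 28.78 is 7%.
28.78 has an FTA preferential rate, but origin Talius is not Durius; base rate stands.
Duty = €339,008.25 × 7% = €23,730.58.
Total = €0.00 + €23,730.58 = €23,730.58.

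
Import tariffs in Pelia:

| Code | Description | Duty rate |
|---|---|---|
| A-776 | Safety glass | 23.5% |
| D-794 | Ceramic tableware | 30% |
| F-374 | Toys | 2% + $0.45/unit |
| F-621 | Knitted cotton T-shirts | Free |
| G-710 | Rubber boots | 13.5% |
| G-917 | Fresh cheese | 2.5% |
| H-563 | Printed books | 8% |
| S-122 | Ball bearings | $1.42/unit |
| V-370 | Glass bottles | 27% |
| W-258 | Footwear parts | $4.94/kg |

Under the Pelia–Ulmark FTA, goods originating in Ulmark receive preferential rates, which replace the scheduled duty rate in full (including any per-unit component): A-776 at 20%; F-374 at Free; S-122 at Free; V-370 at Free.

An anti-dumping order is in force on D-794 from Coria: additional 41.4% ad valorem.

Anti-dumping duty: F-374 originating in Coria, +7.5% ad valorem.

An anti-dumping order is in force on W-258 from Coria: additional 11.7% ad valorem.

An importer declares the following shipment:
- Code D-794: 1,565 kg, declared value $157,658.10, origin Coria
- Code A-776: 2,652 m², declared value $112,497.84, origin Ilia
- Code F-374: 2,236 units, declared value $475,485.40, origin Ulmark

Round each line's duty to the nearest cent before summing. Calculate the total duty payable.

Line 1 (D-794, Coria, 1,565 kg, $157,658.10):
Base rate for D-794 is 30%.
Additional duty on D-794 from Coria: +41.4%. Applied ad valorem rate: 30% + 41.4% = 71.4%.
Duty = $157,658.10 × 71.4% = $112,567.88.
Line 2 (A-776, Ilia, 2,652 m², $112,497.84):
Base rate for A-776 is 23.5%.
A-776 has an FTA preferential rate, but origin Ilia is not Ulmark; base rate stands.
Duty = $112,497.84 × 23.5% = $26,436.99.
Line 3 (F-374, Ulmark, 2,236 units, $475,485.40):
Base rate for F-374 is 2% + $0.45/unit.
Origin Ulmark qualifies under the Pelia–Ulmark agreement and F-374 is covered: preferential rate Free applies instead.
The additional-duty order on F-374 targets Coria, not Ulmark; it does not apply.
Duty = $475,485.40 × 0% = $0.00.
Total = $112,567.88 + $26,436.99 + $0.00 = $139,004.87.

$139,004.87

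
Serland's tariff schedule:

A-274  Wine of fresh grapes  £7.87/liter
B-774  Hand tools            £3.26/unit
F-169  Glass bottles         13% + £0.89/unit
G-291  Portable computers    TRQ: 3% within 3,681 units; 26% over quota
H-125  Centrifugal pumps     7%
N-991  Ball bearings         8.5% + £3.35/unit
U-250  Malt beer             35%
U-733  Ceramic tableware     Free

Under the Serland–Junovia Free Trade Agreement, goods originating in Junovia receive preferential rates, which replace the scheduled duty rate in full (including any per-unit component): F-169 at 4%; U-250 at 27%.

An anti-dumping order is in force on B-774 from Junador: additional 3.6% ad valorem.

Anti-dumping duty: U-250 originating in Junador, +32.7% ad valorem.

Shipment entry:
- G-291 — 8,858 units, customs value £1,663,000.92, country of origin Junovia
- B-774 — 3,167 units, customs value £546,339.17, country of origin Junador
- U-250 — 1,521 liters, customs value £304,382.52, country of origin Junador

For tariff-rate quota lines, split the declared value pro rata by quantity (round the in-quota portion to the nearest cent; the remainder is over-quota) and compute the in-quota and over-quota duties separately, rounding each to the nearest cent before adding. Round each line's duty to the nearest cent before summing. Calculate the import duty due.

£509,493.52

Line 1 (G-291, Junovia, 8,858 units, £1,663,000.92):
Code G-291 is under a tariff-rate quota (threshold 3,681 units). In-quota: 3,681 units at 3%; over-quota: 5,177 units at 26%.
Pro-rata value split: in-quota = £1,663,000.92 × 3,681/8,858 = £691,070.94; over-quota = £1,663,000.92 − £691,070.94 = £971,929.98.
In-quota duty = £691,070.94 × 3% = £20,732.13. Over-quota duty = £971,929.98 × 26% = £252,701.79.
Line duty = £20,732.13 + £252,701.79 = £273,433.92.
Line 2 (B-774, Junador, 3,167 units, £546,339.17):
Base rate for B-774 is £3.26/unit.
Additional duty on B-774 from Junador: +3.6% ad valorem. Applied ad valorem rate = 3.6%.
Duty = £546,339.17 × 3.6% + 3,167 × £3.26 = £29,992.63.
Line 3 (U-250, Junador, 1,521 liters, £304,382.52):
Base rate for U-250 is 35%.
U-250 has an FTA preferential rate, but origin Junador is not Junovia; base rate stands.
Additional duty on U-250 from Junador: +32.7%. Applied ad valorem rate: 35% + 32.7% = 67.7%.
Duty = £304,382.52 × 67.7% = £206,066.97.
Total = £273,433.92 + £29,992.63 + £206,066.97 = £509,493.52.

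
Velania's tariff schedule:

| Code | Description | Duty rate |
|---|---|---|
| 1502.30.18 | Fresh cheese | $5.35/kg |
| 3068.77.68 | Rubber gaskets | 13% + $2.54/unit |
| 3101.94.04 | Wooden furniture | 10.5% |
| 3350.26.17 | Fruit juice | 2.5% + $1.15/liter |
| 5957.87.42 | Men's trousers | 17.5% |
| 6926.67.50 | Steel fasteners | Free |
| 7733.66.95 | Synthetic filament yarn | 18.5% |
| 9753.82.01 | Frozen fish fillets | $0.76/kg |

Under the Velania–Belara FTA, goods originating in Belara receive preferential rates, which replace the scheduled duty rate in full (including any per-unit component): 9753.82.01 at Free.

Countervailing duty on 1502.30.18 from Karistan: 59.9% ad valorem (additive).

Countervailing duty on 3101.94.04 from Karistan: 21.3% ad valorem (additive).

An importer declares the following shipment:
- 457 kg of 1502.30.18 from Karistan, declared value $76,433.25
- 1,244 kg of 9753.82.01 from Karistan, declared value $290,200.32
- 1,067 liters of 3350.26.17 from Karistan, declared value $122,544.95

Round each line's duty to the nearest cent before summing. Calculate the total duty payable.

Line 1 (1502.30.18, Karistan, 457 kg, $76,433.25):
Base rate for 1502.30.18 is $5.35/kg.
Additional duty on 1502.30.18 from Karistan: +59.9% ad valorem. Applied ad valorem rate = 59.9%.
Duty = $76,433.25 × 59.9% + 457 × $5.35 = $48,228.47.
Line 2 (9753.82.01, Karistan, 1,244 kg, $290,200.32):
Base rate for 9753.82.01 is $0.76/kg.
9753.82.01 has an FTA preferential rate, but origin Karistan is not Belara; base rate stands.
Duty = 1,244 × $0.76 = $945.44.
Line 3 (3350.26.17, Karistan, 1,067 liters, $122,544.95):
Base rate for 3350.26.17 is 2.5% + $1.15/liter.
Duty = $122,544.95 × 2.5% + 1,067 × $1.15 = $4,290.67.
Total = $48,228.47 + $945.44 + $4,290.67 = $53,464.58.

$53,464.58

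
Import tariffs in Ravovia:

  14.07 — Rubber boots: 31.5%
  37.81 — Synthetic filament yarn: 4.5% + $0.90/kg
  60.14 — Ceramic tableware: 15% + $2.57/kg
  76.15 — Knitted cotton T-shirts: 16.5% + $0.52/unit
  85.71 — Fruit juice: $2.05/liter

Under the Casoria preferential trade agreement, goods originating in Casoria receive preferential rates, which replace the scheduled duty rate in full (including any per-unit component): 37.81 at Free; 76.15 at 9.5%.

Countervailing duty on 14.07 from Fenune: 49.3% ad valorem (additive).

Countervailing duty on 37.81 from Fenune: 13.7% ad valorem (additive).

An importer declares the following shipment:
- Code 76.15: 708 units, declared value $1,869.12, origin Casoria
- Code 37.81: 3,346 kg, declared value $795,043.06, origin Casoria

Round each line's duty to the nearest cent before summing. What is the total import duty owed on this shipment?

Line 1 (76.15, Casoria, 708 units, $1,869.12):
Base rate for 76.15 is 16.5% + $0.52/unit.
Origin Casoria qualifies under the Ravovia–Casoria agreement and 76.15 is covered: preferential rate 9.5% applies instead.
Duty = $1,869.12 × 9.5% = $177.57.
Line 2 (37.81, Casoria, 3,346 kg, $795,043.06):
Base rate for 37.81 is 4.5% + $0.90/kg.
Origin Casoria qualifies under the Ravovia–Casoria agreement and 37.81 is covered: preferential rate Free applies instead.
The additional-duty order on 37.81 targets Fenune, not Casoria; it does not apply.
Duty = $795,043.06 × 0% = $0.00.
Total = $177.57 + $0.00 = $177.57.

$177.57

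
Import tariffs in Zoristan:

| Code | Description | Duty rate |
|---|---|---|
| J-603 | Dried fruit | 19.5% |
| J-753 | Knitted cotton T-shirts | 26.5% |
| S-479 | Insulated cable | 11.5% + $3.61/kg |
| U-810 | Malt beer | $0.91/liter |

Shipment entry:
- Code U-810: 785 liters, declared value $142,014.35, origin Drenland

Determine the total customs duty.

$714.35

Line 1 (U-810, Drenland, 785 liters, $142,014.35):
Base rate for U-810 is $0.91/liter.
Duty = 785 × $0.91 = $714.35.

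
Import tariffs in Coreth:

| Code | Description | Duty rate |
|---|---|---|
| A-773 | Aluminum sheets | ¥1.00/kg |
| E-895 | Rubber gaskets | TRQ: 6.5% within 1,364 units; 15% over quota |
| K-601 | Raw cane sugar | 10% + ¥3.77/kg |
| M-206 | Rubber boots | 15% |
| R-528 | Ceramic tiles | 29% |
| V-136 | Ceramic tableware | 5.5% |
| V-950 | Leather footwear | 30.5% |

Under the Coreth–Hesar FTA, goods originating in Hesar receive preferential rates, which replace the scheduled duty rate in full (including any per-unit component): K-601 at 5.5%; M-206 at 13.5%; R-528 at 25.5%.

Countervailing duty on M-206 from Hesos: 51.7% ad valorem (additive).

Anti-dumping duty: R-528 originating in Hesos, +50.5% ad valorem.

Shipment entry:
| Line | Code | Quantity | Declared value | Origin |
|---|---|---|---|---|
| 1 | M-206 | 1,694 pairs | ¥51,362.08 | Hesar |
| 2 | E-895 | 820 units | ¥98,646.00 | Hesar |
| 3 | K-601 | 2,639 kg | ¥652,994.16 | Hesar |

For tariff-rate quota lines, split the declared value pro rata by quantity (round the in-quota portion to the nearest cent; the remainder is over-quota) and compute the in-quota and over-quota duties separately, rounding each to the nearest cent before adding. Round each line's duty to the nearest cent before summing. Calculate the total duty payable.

¥49,260.55

Line 1 (M-206, Hesar, 1,694 pairs, ¥51,362.08):
Base rate for M-206 is 15%.
Origin Hesar qualifies under the Coreth–Hesar agreement and M-206 is covered: preferential rate 13.5% applies instead.
The additional-duty order on M-206 targets Hesos, not Hesar; it does not apply.
Duty = ¥51,362.08 × 13.5% = ¥6,933.88.
Line 2 (E-895, Hesar, 820 units, ¥98,646.00):
Code E-895 is under a tariff-rate quota (threshold 1,364 units). Quantity 820 units is within the quota, so the in-quota rate 6.5% applies to the full value.
Duty = ¥98,646.00 × 6.5% = ¥6,411.99.
Line 3 (K-601, Hesar, 2,639 kg, ¥652,994.16):
Base rate for K-601 is 10% + ¥3.77/kg.
Origin Hesar qualifies under the Coreth–Hesar agreement and K-601 is covered: preferential rate 5.5% applies instead.
Duty = ¥652,994.16 × 5.5% = ¥35,914.68.
Total = ¥6,933.88 + ¥6,411.99 + ¥35,914.68 = ¥49,260.55.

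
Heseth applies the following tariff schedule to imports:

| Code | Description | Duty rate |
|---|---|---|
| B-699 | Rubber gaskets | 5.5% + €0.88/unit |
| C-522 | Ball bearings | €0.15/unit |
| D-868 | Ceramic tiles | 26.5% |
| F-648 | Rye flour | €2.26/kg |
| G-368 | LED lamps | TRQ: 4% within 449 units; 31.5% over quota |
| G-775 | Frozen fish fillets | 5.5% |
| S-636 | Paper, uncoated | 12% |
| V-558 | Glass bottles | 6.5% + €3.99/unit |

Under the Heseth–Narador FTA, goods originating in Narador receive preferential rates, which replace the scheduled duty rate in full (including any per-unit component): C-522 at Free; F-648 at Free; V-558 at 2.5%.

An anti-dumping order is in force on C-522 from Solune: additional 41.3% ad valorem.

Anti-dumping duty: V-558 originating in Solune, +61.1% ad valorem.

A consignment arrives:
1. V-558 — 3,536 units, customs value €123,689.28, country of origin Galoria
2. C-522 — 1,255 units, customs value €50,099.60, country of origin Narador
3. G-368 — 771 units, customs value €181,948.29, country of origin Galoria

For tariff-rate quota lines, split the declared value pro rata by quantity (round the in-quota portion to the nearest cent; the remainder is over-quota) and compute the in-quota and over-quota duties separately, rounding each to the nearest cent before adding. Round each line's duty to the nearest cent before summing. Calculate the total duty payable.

€50,323.29

Line 1 (V-558, Galoria, 3,536 units, €123,689.28):
Base rate for V-558 is 6.5% + €3.99/unit.
V-558 has an FTA preferential rate, but origin Galoria is not Narador; base rate stands.
The additional-duty order on V-558 targets Solune, not Galoria; it does not apply.
Duty = €123,689.28 × 6.5% + 3,536 × €3.99 = €22,148.44.
Line 2 (C-522, Narador, 1,255 units, €50,099.60):
Base rate for C-522 is €0.15/unit.
Origin Narador qualifies under the Heseth–Narador agreement and C-522 is covered: preferential rate Free applies instead.
The additional-duty order on C-522 targets Solune, not Narador; it does not apply.
Duty = €50,099.60 × 0% = €0.00.
Line 3 (G-368, Galoria, 771 units, €181,948.29):
Code G-368 is under a tariff-rate quota (threshold 449 units). In-quota: 449 units at 4%; over-quota: 322 units at 31.5%.
Pro-rata value split: in-quota = €181,948.29 × 449/771 = €105,959.51; over-quota = €181,948.29 − €105,959.51 = €75,988.78.
In-quota duty = €105,959.51 × 4% = €4,238.38. Over-quota duty = €75,988.78 × 31.5% = €23,936.47.
Line duty = €4,238.38 + €23,936.47 = €28,174.85.
Total = €22,148.44 + €0.00 + €28,174.85 = €50,323.29.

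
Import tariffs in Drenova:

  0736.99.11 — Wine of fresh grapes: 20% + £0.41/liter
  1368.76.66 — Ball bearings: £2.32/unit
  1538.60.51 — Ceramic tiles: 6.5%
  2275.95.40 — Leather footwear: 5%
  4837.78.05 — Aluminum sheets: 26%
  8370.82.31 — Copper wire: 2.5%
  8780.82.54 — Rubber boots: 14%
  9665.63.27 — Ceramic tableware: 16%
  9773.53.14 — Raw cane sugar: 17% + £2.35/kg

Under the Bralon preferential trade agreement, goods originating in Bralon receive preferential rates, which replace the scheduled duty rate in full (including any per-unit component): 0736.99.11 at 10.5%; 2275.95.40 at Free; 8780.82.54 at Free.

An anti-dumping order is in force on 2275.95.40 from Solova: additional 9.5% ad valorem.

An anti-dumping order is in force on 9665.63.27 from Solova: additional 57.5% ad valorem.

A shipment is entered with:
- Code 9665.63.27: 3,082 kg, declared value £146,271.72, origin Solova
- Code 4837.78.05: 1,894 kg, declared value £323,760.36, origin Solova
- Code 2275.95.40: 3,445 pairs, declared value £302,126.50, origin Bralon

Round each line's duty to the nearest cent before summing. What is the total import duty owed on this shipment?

Line 1 (9665.63.27, Solova, 3,082 kg, £146,271.72):
Base rate for 9665.63.27 is 16%.
Additional duty on 9665.63.27 from Solova: +57.5%. Applied ad valorem rate: 16% + 57.5% = 73.5%.
Duty = £146,271.72 × 73.5% = £107,509.71.
Line 2 (4837.78.05, Solova, 1,894 kg, £323,760.36):
Base rate for 4837.78.05 is 26%.
Duty = £323,760.36 × 26% = £84,177.69.
Line 3 (2275.95.40, Bralon, 3,445 pairs, £302,126.50):
Base rate for 2275.95.40 is 5%.
Origin Bralon qualifies under the Drenova–Bralon agreement and 2275.95.40 is covered: preferential rate Free applies instead.
The additional-duty order on 2275.95.40 targets Solova, not Bralon; it does not apply.
Duty = £302,126.50 × 0% = £0.00.
Total = £107,509.71 + £84,177.69 + £0.00 = £191,687.40.

£191,687.40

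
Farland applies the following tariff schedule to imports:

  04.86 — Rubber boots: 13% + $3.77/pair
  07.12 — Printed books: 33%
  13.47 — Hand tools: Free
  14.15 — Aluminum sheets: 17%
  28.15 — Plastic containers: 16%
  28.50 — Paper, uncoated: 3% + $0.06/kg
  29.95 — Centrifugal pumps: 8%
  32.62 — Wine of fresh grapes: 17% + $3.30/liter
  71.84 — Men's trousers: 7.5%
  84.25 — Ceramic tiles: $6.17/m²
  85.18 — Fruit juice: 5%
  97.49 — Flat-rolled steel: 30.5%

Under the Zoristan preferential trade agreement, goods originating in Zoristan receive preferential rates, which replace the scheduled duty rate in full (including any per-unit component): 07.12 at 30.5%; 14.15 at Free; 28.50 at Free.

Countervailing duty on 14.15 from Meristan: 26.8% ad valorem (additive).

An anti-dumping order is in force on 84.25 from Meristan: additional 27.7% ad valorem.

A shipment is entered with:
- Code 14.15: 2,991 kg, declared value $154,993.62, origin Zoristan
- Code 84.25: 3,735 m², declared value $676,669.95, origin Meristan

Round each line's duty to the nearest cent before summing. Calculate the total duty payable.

Line 1 (14.15, Zoristan, 2,991 kg, $154,993.62):
Base rate for 14.15 is 17%.
Origin Zoristan qualifies under the Farland–Zoristan agreement and 14.15 is covered: preferential rate Free applies instead.
The additional-duty order on 14.15 targets Meristan, not Zoristan; it does not apply.
Duty = $154,993.62 × 0% = $0.00.
Line 2 (84.25, Meristan, 3,735 m², $676,669.95):
Base rate for 84.25 is $6.17/m².
Additional duty on 84.25 from Meristan: +27.7% ad valorem. Applied ad valorem rate = 27.7%.
Duty = $676,669.95 × 27.7% + 3,735 × $6.17 = $210,482.53.
Total = $0.00 + $210,482.53 = $210,482.53.

$210,482.53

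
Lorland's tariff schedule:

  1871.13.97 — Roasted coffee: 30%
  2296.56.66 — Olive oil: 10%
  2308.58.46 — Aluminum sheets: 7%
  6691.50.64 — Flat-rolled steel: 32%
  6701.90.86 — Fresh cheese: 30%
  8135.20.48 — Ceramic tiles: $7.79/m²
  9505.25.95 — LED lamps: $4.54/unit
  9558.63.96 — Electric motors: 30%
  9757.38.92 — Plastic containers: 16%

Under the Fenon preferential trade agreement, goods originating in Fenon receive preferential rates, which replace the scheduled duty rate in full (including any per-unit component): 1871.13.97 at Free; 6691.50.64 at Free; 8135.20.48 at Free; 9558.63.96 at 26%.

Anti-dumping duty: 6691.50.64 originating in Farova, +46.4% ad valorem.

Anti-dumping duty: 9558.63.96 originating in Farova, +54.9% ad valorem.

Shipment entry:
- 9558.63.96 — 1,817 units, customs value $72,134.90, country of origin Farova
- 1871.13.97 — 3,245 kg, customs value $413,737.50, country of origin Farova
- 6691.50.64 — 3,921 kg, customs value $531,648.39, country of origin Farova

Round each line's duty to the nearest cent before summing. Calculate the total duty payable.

Line 1 (9558.63.96, Farova, 1,817 units, $72,134.90):
Base rate for 9558.63.96 is 30%.
9558.63.96 has an FTA preferential rate, but origin Farova is not Fenon; base rate stands.
Additional duty on 9558.63.96 from Farova: +54.9%. Applied ad valorem rate: 30% + 54.9% = 84.9%.
Duty = $72,134.90 × 84.9% = $61,242.53.
Line 2 (1871.13.97, Farova, 3,245 kg, $413,737.50):
Base rate for 1871.13.97 is 30%.
1871.13.97 has an FTA preferential rate, but origin Farova is not Fenon; base rate stands.
Duty = $413,737.50 × 30% = $124,121.25.
Line 3 (6691.50.64, Farova, 3,921 kg, $531,648.39):
Base rate for 6691.50.64 is 32%.
6691.50.64 has an FTA preferential rate, but origin Farova is not Fenon; base rate stands.
Additional duty on 6691.50.64 from Farova: +46.4%. Applied ad valorem rate: 32% + 46.4% = 78.4%.
Duty = $531,648.39 × 78.4% = $416,812.34.
Total = $61,242.53 + $124,121.25 + $416,812.34 = $602,176.12.

$602,176.12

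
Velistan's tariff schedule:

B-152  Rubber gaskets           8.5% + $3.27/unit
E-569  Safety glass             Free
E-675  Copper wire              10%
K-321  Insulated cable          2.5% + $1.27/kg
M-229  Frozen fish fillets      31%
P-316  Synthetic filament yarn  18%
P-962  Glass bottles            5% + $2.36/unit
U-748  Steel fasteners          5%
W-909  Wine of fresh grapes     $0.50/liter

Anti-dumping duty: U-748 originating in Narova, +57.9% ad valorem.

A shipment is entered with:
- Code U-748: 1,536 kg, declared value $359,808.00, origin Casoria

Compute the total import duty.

Line 1 (U-748, Casoria, 1,536 kg, $359,808.00):
Base rate for U-748 is 5%.
The additional-duty order on U-748 targets Narova, not Casoria; it does not apply.
Duty = $359,808.00 × 5% = $17,990.40.

$17,990.40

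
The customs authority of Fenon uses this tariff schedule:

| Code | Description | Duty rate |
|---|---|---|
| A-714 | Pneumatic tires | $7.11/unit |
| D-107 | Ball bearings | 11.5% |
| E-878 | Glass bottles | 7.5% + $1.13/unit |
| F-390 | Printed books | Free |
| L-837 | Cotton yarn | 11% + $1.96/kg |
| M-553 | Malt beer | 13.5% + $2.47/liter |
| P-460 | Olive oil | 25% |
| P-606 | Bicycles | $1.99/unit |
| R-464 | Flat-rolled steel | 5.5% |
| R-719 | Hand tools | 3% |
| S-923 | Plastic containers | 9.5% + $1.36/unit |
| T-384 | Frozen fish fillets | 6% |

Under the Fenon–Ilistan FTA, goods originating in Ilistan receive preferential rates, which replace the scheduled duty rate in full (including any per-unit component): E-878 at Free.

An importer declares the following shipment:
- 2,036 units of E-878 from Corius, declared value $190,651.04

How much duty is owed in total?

$16,599.51

Line 1 (E-878, Corius, 2,036 units, $190,651.04):
Base rate for E-878 is 7.5% + $1.13/unit.
E-878 has an FTA preferential rate, but origin Corius is not Ilistan; base rate stands.
Duty = $190,651.04 × 7.5% + 2,036 × $1.13 = $16,599.51.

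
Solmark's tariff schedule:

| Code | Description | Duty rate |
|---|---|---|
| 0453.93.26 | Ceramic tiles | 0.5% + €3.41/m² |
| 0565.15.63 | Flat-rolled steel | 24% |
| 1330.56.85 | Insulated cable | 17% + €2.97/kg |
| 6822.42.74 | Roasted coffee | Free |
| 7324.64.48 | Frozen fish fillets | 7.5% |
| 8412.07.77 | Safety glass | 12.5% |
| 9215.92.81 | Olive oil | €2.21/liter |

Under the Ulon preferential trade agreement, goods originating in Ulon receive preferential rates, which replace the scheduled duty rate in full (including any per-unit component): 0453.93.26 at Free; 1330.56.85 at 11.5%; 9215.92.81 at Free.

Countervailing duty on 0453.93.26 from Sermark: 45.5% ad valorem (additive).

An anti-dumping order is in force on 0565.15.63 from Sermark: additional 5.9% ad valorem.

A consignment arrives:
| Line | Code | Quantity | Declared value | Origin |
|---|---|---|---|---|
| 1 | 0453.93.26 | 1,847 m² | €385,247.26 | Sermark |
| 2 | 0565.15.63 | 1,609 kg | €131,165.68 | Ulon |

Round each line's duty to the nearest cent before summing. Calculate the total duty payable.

€214,991.77

Line 1 (0453.93.26, Sermark, 1,847 m², €385,247.26):
Base rate for 0453.93.26 is 0.5% + €3.41/m².
0453.93.26 has an FTA preferential rate, but origin Sermark is not Ulon; base rate stands.
Additional duty on 0453.93.26 from Sermark: +45.5%. Applied ad valorem rate: 0.5% + 45.5% = 46%.
Duty = €385,247.26 × 46% + 1,847 × €3.41 = €183,512.01.
Line 2 (0565.15.63, Ulon, 1,609 kg, €131,165.68):
Base rate for 0565.15.63 is 24%.
Origin Ulon is the FTA partner but 0565.15.63 is not on the preference list; base rate stands.
The additional-duty order on 0565.15.63 targets Sermark, not Ulon; it does not apply.
Duty = €131,165.68 × 24% = €31,479.76.
Total = €183,512.01 + €31,479.76 = €214,991.77.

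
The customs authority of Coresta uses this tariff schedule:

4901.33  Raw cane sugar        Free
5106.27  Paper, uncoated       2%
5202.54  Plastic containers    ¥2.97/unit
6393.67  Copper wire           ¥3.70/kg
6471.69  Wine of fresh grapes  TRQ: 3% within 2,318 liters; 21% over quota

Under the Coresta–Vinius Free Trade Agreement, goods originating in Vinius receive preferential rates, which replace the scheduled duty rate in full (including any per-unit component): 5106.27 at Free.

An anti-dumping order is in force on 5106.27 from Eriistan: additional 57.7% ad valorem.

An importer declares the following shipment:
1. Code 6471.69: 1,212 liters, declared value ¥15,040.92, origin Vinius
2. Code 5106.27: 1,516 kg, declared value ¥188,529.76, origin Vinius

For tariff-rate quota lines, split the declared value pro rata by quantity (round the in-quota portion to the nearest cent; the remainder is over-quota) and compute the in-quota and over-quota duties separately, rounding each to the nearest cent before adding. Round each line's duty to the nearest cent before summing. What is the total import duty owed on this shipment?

¥451.23

Line 1 (6471.69, Vinius, 1,212 liters, ¥15,040.92):
Code 6471.69 is under a tariff-rate quota (threshold 2,318 liters). Quantity 1,212 liters is within the quota, so the in-quota rate 3% applies to the full value.
Duty = ¥15,040.92 × 3% = ¥451.23.
Line 2 (5106.27, Vinius, 1,516 kg, ¥188,529.76):
Base rate for 5106.27 is 2%.
Origin Vinius qualifies under the Coresta–Vinius agreement and 5106.27 is covered: preferential rate Free applies instead.
The additional-duty order on 5106.27 targets Eriistan, not Vinius; it does not apply.
Duty = ¥188,529.76 × 0% = ¥0.00.
Total = ¥451.23 + ¥0.00 = ¥451.23.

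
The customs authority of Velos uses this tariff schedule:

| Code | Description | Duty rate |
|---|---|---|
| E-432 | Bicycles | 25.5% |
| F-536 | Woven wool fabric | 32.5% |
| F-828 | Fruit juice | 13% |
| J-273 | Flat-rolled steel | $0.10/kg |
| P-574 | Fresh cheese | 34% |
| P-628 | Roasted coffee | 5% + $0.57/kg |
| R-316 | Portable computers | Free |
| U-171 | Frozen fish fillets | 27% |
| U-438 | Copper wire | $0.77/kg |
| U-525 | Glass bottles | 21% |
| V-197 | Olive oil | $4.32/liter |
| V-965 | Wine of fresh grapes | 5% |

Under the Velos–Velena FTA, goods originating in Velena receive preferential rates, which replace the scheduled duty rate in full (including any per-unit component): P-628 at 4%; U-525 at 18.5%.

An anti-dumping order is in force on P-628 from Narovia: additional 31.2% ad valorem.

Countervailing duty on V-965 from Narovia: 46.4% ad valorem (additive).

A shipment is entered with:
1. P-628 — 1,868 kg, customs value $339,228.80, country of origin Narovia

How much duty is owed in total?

Line 1 (P-628, Narovia, 1,868 kg, $339,228.80):
Base rate for P-628 is 5% + $0.57/kg.
P-628 has an FTA preferential rate, but origin Narovia is not Velena; base rate stands.
Additional duty on P-628 from Narovia: +31.2%. Applied ad valorem rate: 5% + 31.2% = 36.2%.
Duty = $339,228.80 × 36.2% + 1,868 × $0.57 = $123,865.59.

$123,865.59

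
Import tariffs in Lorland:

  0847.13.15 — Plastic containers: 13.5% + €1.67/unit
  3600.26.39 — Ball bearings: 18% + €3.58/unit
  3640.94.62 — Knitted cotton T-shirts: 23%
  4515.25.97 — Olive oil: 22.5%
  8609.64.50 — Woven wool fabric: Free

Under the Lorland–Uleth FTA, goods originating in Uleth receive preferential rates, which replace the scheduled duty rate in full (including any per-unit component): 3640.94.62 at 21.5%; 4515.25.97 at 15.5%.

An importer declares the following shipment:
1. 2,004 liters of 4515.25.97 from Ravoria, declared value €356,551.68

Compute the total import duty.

Line 1 (4515.25.97, Ravoria, 2,004 liters, €356,551.68):
Base rate for 4515.25.97 is 22.5%.
4515.25.97 has an FTA preferential rate, but origin Ravoria is not Uleth; base rate stands.
Duty = €356,551.68 × 22.5% = €80,224.13.

€80,224.13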